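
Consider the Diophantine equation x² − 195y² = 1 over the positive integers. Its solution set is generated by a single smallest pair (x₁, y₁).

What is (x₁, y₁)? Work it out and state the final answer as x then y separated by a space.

14 1

d=195: √d = [13; 1,26] (ℓ=2, even), read p_1/q_1
a_0=13:  p_0=13·1+0=13,  q_0=13·0+1=1
a_1=1:  p_1=1·13+1=14,  q_1=1·1+0=1
fundamental: x₁=14, y₁=1  (since 196 − 195·1 = 1)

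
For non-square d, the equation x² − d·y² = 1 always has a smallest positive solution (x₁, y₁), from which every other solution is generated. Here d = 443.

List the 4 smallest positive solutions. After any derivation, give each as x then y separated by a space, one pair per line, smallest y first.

d=443: √d = [21; 21,42] (ℓ=2, even), read p_1/q_1
step 0: (21, 1)  from 21·(1,0) + (0,1)
step 1: (442, 21)  from 21·(21,1) + (1,0)
(x₁, y₁) = (442, 21);  442² − 443·21² = 1 ✓
(442+21√443)^2 = 390727 + 18564√443
(442+21√443)^3 = 345402226 + 16410555√443
(442+21√443)^4 = 305335177057 + 14506912056√443

442 21
390727 18564
345402226 16410555
305335177057 14506912056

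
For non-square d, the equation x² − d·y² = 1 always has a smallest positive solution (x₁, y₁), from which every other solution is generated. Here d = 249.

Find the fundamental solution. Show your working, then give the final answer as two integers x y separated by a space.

√249 → a₀=15, period (1,3,1,1,5,…,3,1,30); ℓ=16 even so k=15
a_0=15:  p_0=15·1+0=15,  q_0=15·0+1=1
a_1=1:  p_1=1·15+1=16,  q_1=1·1+0=1
a_2=3:  p_2=3·16+15=63,  q_2=3·1+1=4
…
a_5=5:  p_5=5·142+79=789,  q_5=5·9+5=50
a_6=1:  p_6=1·789+142=931,  q_6=1·50+9=59
…
a_14=3:  p_14=3·1884116+1017351=6669699,  q_14=3·119401+64472=422675
a_15=1:  p_15=1·6669699+1884116=8553815,  q_15=1·422675+119401=542076
fundamental: x₁=8553815, y₁=542076  (since 73167751054225 − 249·293846389776 = 1)

8553815 542076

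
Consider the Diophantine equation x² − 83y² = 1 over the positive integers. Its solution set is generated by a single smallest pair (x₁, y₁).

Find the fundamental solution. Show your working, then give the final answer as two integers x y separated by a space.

√83 → a₀=9, period (9,18); ℓ=2 even so k=1
step 0: (9, 1)  from 9·(1,0) + (0,1)
step 1: (82, 9)  from 9·(9,1) + (1,0)
fundamental: x₁=82, y₁=9  (since 6724 − 83·81 = 1)

82 9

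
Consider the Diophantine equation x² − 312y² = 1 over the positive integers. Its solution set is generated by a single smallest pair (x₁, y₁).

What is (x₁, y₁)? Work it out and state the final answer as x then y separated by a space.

53 3

√312 → a₀=17, period (1,1,1,34); ℓ=4 even so k=3
k=0  a_k=17  p_k/q_k = 17/1
…
k=2  a_k=1  p_k/q_k = 35/2
k=3  a_k=1  p_k/q_k = 53/3
(x₁, y₁) = (53, 3);  53² − 312·3² = 1 ✓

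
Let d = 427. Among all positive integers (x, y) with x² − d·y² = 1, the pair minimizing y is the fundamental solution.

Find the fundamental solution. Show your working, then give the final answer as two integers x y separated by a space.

[20; 1,1,1,40] for √427; ℓ=4 ⇒ convergent index 3
i=0: a=20 ⇒ p=20, q=1
…
i=2: a=1 ⇒ p=41, q=2
i=3: a=1 ⇒ p=62, q=3
→ (62, 3).  Check: 62²=3844, 427·3²=3843, difference 1.

62 3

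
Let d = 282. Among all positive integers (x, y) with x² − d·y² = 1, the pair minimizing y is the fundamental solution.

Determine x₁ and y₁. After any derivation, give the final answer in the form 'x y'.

2351 140

[16; 1,3,1,4,1,3,1,32] for √282; ℓ=8 ⇒ convergent index 7
step 0: (16, 1)  from 16·(1,0) + (0,1)
…
step 4: (403, 24)  from 4·(84,5) + (67,4)
…
step 6: (1864, 111)  from 3·(487,29) + (403,24)
step 7: (2351, 140)  from 1·(1864,111) + (487,29)
fundamental: x₁=2351, y₁=140  (since 5527201 − 282·19600 = 1)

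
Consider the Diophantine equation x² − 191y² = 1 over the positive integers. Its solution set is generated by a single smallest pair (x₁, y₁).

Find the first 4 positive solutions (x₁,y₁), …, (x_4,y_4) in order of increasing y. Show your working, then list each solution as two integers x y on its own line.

[13; 1,4,1,1,3,…,4,1,26] for √191; ℓ=16 ⇒ convergent index 15
i=0: a=13 ⇒ p=13, q=1
i=1: a=1 ⇒ p=14, q=1
…
i=7: a=2 ⇒ p=2999, q=217
i=8: a=13 ⇒ p=40217, q=2910
i=9: a=2 ⇒ p=83433, q=6037
i=10: a=2 ⇒ p=207083, q=14984
i=11: a=3 ⇒ p=704682, q=50989
i=12: a=1 ⇒ p=911765, q=65973
i=13: a=1 ⇒ p=1616447, q=116962
i=14: a=4 ⇒ p=7377553, q=533821
i=15: a=1 ⇒ p=8994000, q=650783
fundamental: x₁=8994000, y₁=650783  (since 80892036000000 − 191·423518513089 = 1)
n=2: (8994000,650783)∘(8994000,650783) = (8994000·8994000+191·650783·650783, 8994000·650783+650783·8994000) = (161784071999999,11706284604000)
n=3: (161784071999999,11706284604000)∘(8994000,650783) = (8994000·161784071999999+191·650783·11706284604000, 8994000·11706284604000+650783·161784071999999) = (2910171887135973018000,210572647456751349217)
n=4: (2910171887135973018000,210572647456751349217)∘(8994000,650783) = (8994000·2910171887135973018000+191·650783·210572647456751349217, 8994000·210572647456751349217+650783·2910171887135973018000) = (52348171905801720863712000001,3787780782452031563430792000)

8994000 650783
161784071999999 11706284604000
2910171887135973018000 210572647456751349217
52348171905801720863712000001 3787780782452031563430792000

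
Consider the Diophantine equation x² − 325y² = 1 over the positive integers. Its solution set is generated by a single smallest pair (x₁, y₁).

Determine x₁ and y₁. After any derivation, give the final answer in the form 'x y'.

√325 = [18; 36, …], period ℓ=1 (odd) → k=1
k=0  a_k=18  p_k/q_k = 18/1
k=1  a_k=36  p_k/q_k = 649/36
(x₁, y₁) = (649, 36);  649² − 325·36² = 1 ✓

649 36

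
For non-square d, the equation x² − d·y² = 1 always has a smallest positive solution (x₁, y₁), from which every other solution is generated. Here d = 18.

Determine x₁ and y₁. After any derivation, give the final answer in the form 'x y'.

√18 = [4; 4,8, …], period ℓ=2 (even) → k=1
a_0=4:  p_0=4·1+0=4,  q_0=4·0+1=1
a_1=4:  p_1=4·4+1=17,  q_1=4·1+0=4
fundamental: x₁=17, y₁=4  (since 289 − 18·16 = 1)

17 4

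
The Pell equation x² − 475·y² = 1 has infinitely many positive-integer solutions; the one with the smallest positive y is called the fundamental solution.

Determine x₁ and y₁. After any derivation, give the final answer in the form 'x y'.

d=475: √d = [21; 1,3,1,6,2,6,1,3,1,42] (ℓ=10, even), read p_9/q_9
step 0: (21, 1)  from 21·(1,0) + (0,1)
step 1: (22, 1)  from 1·(21,1) + (1,0)
step 2: (87, 4)  from 3·(22,1) + (21,1)
…
step 4: (741, 34)  from 6·(109,5) + (87,4)
step 5: (1591, 73)  from 2·(741,34) + (109,5)
…
step 7: (11878, 545)  from 1·(10287,472) + (1591,73)
step 8: (45921, 2107)  from 3·(11878,545) + (10287,472)
step 9: (57799, 2652)  from 1·(45921,2107) + (11878,545)
(x₁, y₁) = (57799, 2652);  57799² − 475·2652² = 1 ✓

57799 2652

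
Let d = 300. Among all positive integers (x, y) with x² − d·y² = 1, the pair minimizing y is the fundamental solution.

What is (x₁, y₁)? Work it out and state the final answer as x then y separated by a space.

d=300: √d = [17; 3,8,3,34] (ℓ=4, even), read p_3/q_3
k=0  a_k=17  p_k/q_k = 17/1
…
k=2  a_k=8  p_k/q_k = 433/25
k=3  a_k=3  p_k/q_k = 1351/78
(x₁, y₁) = (1351, 78);  1351² − 300·78² = 1 ✓

1351 78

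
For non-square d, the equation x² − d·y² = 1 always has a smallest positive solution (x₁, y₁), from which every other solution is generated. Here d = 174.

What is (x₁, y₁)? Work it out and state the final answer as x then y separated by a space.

[13; 5,4,5,26] for √174; ℓ=4 ⇒ convergent index 3
step 0: (13, 1)  from 13·(1,0) + (0,1)
…
step 2: (277, 21)  from 4·(66,5) + (13,1)
step 3: (1451, 110)  from 5·(277,21) + (66,5)
→ (1451, 110).  Check: 1451²=2105401, 174·110²=2105400, difference 1.

1451 110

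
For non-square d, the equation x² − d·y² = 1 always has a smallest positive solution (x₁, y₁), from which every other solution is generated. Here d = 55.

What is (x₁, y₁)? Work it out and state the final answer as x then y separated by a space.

89 12

[7; 2,2,2,14] for √55; ℓ=4 ⇒ convergent index 3
k=0  a_k=7  p_k/q_k = 7/1
k=1  a_k=2  p_k/q_k = 15/2
k=2  a_k=2  p_k/q_k = 37/5
k=3  a_k=2  p_k/q_k = 89/12
→ (89, 12).  Check: 89²=7921, 55·12²=7920, difference 1.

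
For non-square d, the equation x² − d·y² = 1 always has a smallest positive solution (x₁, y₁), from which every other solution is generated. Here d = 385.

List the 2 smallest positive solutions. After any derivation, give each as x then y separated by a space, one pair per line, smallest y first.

95831 4884
18367161121 936077208

√385 → a₀=19, period (1,1,1,1,1,…,1,1,38); ℓ=16 even so k=15
step 0: (19, 1)  from 19·(1,0) + (0,1)
…
step 2: (39, 2)  from 1·(20,1) + (19,1)
…
step 10: (10262, 523)  from 3·(2747,140) + (2021,103)
step 11: (13009, 663)  from 1·(10262,523) + (2747,140)
…
step 14: (59551, 3035)  from 1·(36280,1849) + (23271,1186)
step 15: (95831, 4884)  from 1·(59551,3035) + (36280,1849)
(x₁, y₁) = (95831, 4884);  95831² − 385·4884² = 1 ✓
k=2:  x_2 = 95831·95831+385·4884·4884 = 18367161121,  y_2 = 95831·4884+4884·95831 = 936077208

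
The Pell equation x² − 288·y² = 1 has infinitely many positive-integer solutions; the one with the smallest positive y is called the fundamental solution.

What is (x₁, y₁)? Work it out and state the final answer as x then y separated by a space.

[16; 1,32] for √288; ℓ=2 ⇒ convergent index 1
step 0: (16, 1)  from 16·(1,0) + (0,1)
step 1: (17, 1)  from 1·(16,1) + (1,0)
→ (17, 1).  Check: 17²=289, 288·1²=288, difference 1.

17 1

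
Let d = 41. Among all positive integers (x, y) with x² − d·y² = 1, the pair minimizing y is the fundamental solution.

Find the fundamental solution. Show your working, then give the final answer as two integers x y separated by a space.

2049 320

[6; 2,2,12] for √41; ℓ=3 ⇒ convergent index 5
a_0=6:  p_0=6·1+0=6,  q_0=6·0+1=1
a_1=2:  p_1=2·6+1=13,  q_1=2·1+0=2
…
a_3=12:  p_3=12·32+13=397,  q_3=12·5+2=62
a_4=2:  p_4=2·397+32=826,  q_4=2·62+5=129
a_5=2:  p_5=2·826+397=2049,  q_5=2·129+62=320
(x₁, y₁) = (2049, 320);  2049² − 41·320² = 1 ✓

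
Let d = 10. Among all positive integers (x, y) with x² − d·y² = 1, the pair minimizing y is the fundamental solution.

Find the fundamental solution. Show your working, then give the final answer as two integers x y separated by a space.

d=10: √d = [3; 6] (ℓ=1, odd), read p_1/q_1
i=0: a=3 ⇒ p=3, q=1
i=1: a=6 ⇒ p=19, q=6
(x₁, y₁) = (19, 6);  19² − 10·6² = 1 ✓

19 6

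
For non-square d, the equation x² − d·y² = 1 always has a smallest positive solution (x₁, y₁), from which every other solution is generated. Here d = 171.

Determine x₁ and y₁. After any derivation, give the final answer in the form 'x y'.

170 13

d=171: √d = [13; 13,26] (ℓ=2, even), read p_1/q_1
i=0: a=13 ⇒ p=13, q=1
i=1: a=13 ⇒ p=170, q=13
(x₁, y₁) = (170, 13);  170² − 171·13² = 1 ✓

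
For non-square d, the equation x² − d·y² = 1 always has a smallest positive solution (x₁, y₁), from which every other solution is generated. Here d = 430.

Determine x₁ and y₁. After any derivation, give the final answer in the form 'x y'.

d=430: √d = [20; 1,2,1,3,1,…,2,1,40] (ℓ=14, even), read p_13/q_13
k=0  a_k=20  p_k/q_k = 20/1
…
k=6  a_k=6  p_k/q_k = 2675/129
k=7  a_k=8  p_k/q_k = 21794/1051
…
k=12  a_k=2  p_k/q_k = 2107880/101651
k=13  a_k=1  p_k/q_k = 2862251/138030
fundamental: x₁=2862251, y₁=138030  (since 8192480787001 − 430·19052280900 = 1)

2862251 138030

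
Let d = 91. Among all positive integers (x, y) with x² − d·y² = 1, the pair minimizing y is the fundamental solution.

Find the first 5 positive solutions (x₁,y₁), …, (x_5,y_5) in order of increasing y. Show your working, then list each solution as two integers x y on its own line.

[9; 1,1,5,1,5,1,1,18] for √91; ℓ=8 ⇒ convergent index 7
step 0: (9, 1)  from 9·(1,0) + (0,1)
step 1: (10, 1)  from 1·(9,1) + (1,0)
…
step 3: (105, 11)  from 5·(19,2) + (10,1)
step 4: (124, 13)  from 1·(105,11) + (19,2)
step 5: (725, 76)  from 5·(124,13) + (105,11)
step 6: (849, 89)  from 1·(725,76) + (124,13)
step 7: (1574, 165)  from 1·(849,89) + (725,76)
→ (1574, 165).  Check: 1574²=2477476, 91·165²=2477475, difference 1.
(1574+165√91)^2 = 4954951 + 519420√91
(1574+165√91)^3 = 15598184174 + 1635133995√91
(1574+165√91)^4 = 49103078824801 + 5147401296840√91
(1574+165√91)^5 = 154576476542289374 + 16204017647318325√91

1574 165
4954951 519420
15598184174 1635133995
49103078824801 5147401296840
154576476542289374 16204017647318325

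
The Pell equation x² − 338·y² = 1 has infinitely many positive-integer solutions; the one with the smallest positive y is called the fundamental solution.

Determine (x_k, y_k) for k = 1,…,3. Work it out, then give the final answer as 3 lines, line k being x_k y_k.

114243 6214
26102926097 1419812004
5964153172084899 324407165539730

√338 → a₀=18, period (2,1,1,2,36); ℓ=5 odd so k=9
a_0=18:  p_0=18·1+0=18,  q_0=18·0+1=1
a_1=2:  p_1=2·18+1=37,  q_1=2·1+0=2
a_2=1:  p_2=1·37+18=55,  q_2=1·2+1=3
…
a_4=2:  p_4=2·92+55=239,  q_4=2·5+3=13
…
a_6=2:  p_6=2·8696+239=17631,  q_6=2·473+13=959
a_7=1:  p_7=1·17631+8696=26327,  q_7=1·959+473=1432
a_8=1:  p_8=1·26327+17631=43958,  q_8=1·1432+959=2391
a_9=2:  p_9=2·43958+26327=114243,  q_9=2·2391+1432=6214
(x₁, y₁) = (114243, 6214);  114243² − 338·6214² = 1 ✓
n=2: (114243,6214)∘(114243,6214) = (114243·114243+338·6214·6214, 114243·6214+6214·114243) = (26102926097,1419812004)
n=3: (26102926097,1419812004)∘(114243,6214) = (114243·26102926097+338·6214·1419812004, 114243·1419812004+6214·26102926097) = (5964153172084899,324407165539730)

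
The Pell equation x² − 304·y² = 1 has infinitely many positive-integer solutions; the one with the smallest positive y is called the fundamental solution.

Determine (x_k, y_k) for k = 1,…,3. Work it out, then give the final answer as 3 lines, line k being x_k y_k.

57799 3315
6681448801 383207370
772362118440199 44298005553945

√304 → a₀=17, period (2,3,2,1,1,1,1,1,2,3,2,34); ℓ=12 even so k=11
i=0: a=17 ⇒ p=17, q=1
i=1: a=2 ⇒ p=35, q=2
i=2: a=3 ⇒ p=122, q=7
…
i=5: a=1 ⇒ p=680, q=39
i=6: a=1 ⇒ p=1081, q=62
…
i=9: a=2 ⇒ p=7445, q=427
i=10: a=3 ⇒ p=25177, q=1444
i=11: a=2 ⇒ p=57799, q=3315
fundamental: x₁=57799, y₁=3315  (since 3340724401 − 304·10989225 = 1)
(57799+3315√304)^2 = 6681448801 + 383207370√304
(57799+3315√304)^3 = 772362118440199 + 44298005553945√304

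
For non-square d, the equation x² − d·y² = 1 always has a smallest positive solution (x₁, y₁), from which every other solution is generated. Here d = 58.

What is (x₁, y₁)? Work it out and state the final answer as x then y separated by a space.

19603 2574

d=58: √d = [7; 1,1,1,1,1,1,14] (ℓ=7, odd), read p_13/q_13
a_0=7:  p_0=7·1+0=7,  q_0=7·0+1=1
a_1=1:  p_1=1·7+1=8,  q_1=1·1+0=1
…
a_7=14:  p_7=14·99+61=1447,  q_7=14·13+8=190
…
a_9=1:  p_9=1·1546+1447=2993,  q_9=1·203+190=393
…
a_12=1:  p_12=1·7532+4539=12071,  q_12=1·989+596=1585
a_13=1:  p_13=1·12071+7532=19603,  q_13=1·1585+989=2574
→ (19603, 2574).  Check: 19603²=384277609, 58·2574²=384277608, difference 1.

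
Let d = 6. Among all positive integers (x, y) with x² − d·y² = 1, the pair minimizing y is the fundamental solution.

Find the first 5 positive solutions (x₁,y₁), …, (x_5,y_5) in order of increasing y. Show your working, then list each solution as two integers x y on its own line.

5 2
49 20
485 198
4801 1960
47525 19402

[2; 2,4] for √6; ℓ=2 ⇒ convergent index 1
i=0: a=2 ⇒ p=2, q=1
i=1: a=2 ⇒ p=5, q=2
fundamental: x₁=5, y₁=2  (since 25 − 6·4 = 1)
(x_2, y_2) = (5·5 + 6·2·2, 5·2 + 2·5) = (49, 20)
(x_3, y_3) = (5·49 + 6·2·20, 5·20 + 2·49) = (485, 198)
(x_4, y_4) = (5·485 + 6·2·198, 5·198 + 2·485) = (4801, 1960)
(x_5, y_5) = (5·4801 + 6·2·1960, 5·1960 + 2·4801) = (47525, 19402)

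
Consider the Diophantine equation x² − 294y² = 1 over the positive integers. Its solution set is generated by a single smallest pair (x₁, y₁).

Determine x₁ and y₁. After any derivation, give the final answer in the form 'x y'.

4801 280

√294 = [17; 6,1,4,1,6,34, …], period ℓ=6 (even) → k=5
a_0=17:  p_0=17·1+0=17,  q_0=17·0+1=1
…
a_3=4:  p_3=4·120+103=583,  q_3=4·7+6=34
a_4=1:  p_4=1·583+120=703,  q_4=1·34+7=41
a_5=6:  p_5=6·703+583=4801,  q_5=6·41+34=280
fundamental: x₁=4801, y₁=280  (since 23049601 − 294·78400 = 1)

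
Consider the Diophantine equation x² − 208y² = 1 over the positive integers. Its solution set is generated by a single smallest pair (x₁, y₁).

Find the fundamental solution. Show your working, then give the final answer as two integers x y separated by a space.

649 45

d=208: √d = [14; 2,2,1,2,2,28] (ℓ=6, even), read p_5/q_5
step 0: (14, 1)  from 14·(1,0) + (0,1)
step 1: (29, 2)  from 2·(14,1) + (1,0)
…
step 4: (274, 19)  from 2·(101,7) + (72,5)
step 5: (649, 45)  from 2·(274,19) + (101,7)
(x₁, y₁) = (649, 45);  649² − 208·45² = 1 ✓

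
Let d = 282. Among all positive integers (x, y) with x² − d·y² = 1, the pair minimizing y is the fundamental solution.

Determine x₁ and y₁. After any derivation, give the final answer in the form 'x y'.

[16; 1,3,1,4,1,3,1,32] for √282; ℓ=8 ⇒ convergent index 7
step 0: (16, 1)  from 16·(1,0) + (0,1)
step 1: (17, 1)  from 1·(16,1) + (1,0)
…
step 3: (84, 5)  from 1·(67,4) + (17,1)
…
step 6: (1864, 111)  from 3·(487,29) + (403,24)
step 7: (2351, 140)  from 1·(1864,111) + (487,29)
→ (2351, 140).  Check: 2351²=5527201, 282·140²=5527200, difference 1.

2351 140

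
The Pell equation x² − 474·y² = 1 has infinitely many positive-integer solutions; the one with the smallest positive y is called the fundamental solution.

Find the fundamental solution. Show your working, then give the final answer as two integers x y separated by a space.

√474 → a₀=21, period (1,3,2,1,1,…,3,1,42); ℓ=14 even so k=13
step 0: (21, 1)  from 21·(1,0) + (0,1)
step 1: (22, 1)  from 1·(21,1) + (1,0)
…
step 3: (196, 9)  from 2·(87,4) + (22,1)
…
step 6: (762, 35)  from 1·(479,22) + (283,13)
…
step 8: (5813, 267)  from 1·(5051,232) + (762,35)
step 9: (10864, 499)  from 1·(5813,267) + (5051,232)
step 10: (16677, 766)  from 1·(10864,499) + (5813,267)
step 11: (44218, 2031)  from 2·(16677,766) + (10864,499)
step 12: (149331, 6859)  from 3·(44218,2031) + (16677,766)
step 13: (193549, 8890)  from 1·(149331,6859) + (44218,2031)
fundamental: x₁=193549, y₁=8890  (since 37461215401 − 474·79032100 = 1)

193549 8890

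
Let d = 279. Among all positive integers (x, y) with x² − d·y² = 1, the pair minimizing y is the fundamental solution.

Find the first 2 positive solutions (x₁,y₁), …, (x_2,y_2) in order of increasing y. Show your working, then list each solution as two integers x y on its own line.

1520 91
4620799 276640

√279 → a₀=16, period (1,2,2,1,2,2,1,32); ℓ=8 even so k=7
a_0=16:  p_0=16·1+0=16,  q_0=16·0+1=1
…
a_2=2:  p_2=2·17+16=50,  q_2=2·1+1=3
…
a_6=2:  p_6=2·451+167=1069,  q_6=2·27+10=64
a_7=1:  p_7=1·1069+451=1520,  q_7=1·64+27=91
(x₁, y₁) = (1520, 91);  1520² − 279·91² = 1 ✓
n=2: (1520,91)∘(1520,91) = (1520·1520+279·91·91, 1520·91+91·1520) = (4620799,276640)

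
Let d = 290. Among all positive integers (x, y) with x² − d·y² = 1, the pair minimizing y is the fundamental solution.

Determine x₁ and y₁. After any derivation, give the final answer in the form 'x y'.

√290 = [17; 34, …], period ℓ=1 (odd) → k=1
k=0  a_k=17  p_k/q_k = 17/1
k=1  a_k=34  p_k/q_k = 579/34
fundamental: x₁=579, y₁=34  (since 335241 − 290·1156 = 1)

579 34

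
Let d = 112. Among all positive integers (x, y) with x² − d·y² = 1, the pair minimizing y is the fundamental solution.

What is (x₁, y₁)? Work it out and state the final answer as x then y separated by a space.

[10; 1,1,2,1,1,20] for √112; ℓ=6 ⇒ convergent index 5
i=0: a=10 ⇒ p=10, q=1
…
i=4: a=1 ⇒ p=74, q=7
i=5: a=1 ⇒ p=127, q=12
(x₁, y₁) = (127, 12);  127² − 112·12² = 1 ✓

127 12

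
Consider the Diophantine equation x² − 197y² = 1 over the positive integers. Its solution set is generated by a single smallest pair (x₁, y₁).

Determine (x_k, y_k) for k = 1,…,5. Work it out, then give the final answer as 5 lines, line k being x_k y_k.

393 28
308897 22008
242792649 17298260
190834713217 13596410352
149995841795913 10686761238412

√197 → a₀=14, period (28); ℓ=1 odd so k=1
step 0: (14, 1)  from 14·(1,0) + (0,1)
step 1: (393, 28)  from 28·(14,1) + (1,0)
(x₁, y₁) = (393, 28);  393² − 197·28² = 1 ✓
k=2:  x_2 = 393·393+197·28·28 = 308897,  y_2 = 393·28+28·393 = 22008
k=3:  x_3 = 393·308897+197·28·22008 = 242792649,  y_3 = 393·22008+28·308897 = 17298260
k=4:  x_4 = 393·242792649+197·28·17298260 = 190834713217,  y_4 = 393·17298260+28·242792649 = 13596410352
k=5:  x_5 = 393·190834713217+197·28·13596410352 = 149995841795913,  y_5 = 393·13596410352+28·190834713217 = 10686761238412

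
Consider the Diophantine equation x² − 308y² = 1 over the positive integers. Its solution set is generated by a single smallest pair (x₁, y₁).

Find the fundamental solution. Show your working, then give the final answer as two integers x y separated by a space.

351 20

√308 → a₀=17, period (1,1,4,1,1,34); ℓ=6 even so k=5
a_0=17:  p_0=17·1+0=17,  q_0=17·0+1=1
a_1=1:  p_1=1·17+1=18,  q_1=1·1+0=1
a_2=1:  p_2=1·18+17=35,  q_2=1·1+1=2
a_3=4:  p_3=4·35+18=158,  q_3=4·2+1=9
a_4=1:  p_4=1·158+35=193,  q_4=1·9+2=11
a_5=1:  p_5=1·193+158=351,  q_5=1·11+9=20
(x₁, y₁) = (351, 20);  351² − 308·20² = 1 ✓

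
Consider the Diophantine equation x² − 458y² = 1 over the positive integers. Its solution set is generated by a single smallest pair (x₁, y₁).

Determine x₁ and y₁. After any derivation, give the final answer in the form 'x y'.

√458 = [21; 2,2,42, …], period ℓ=3 (odd) → k=5
i=0: a=21 ⇒ p=21, q=1
…
i=3: a=42 ⇒ p=4537, q=212
i=4: a=2 ⇒ p=9181, q=429
i=5: a=2 ⇒ p=22899, q=1070
(x₁, y₁) = (22899, 1070);  22899² − 458·1070² = 1 ✓

22899 1070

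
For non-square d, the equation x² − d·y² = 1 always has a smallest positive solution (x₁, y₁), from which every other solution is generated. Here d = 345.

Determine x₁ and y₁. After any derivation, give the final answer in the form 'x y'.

√345 → a₀=18, period (1,1,2,1,6,1,2,1,1,36); ℓ=10 even so k=9
step 0: (18, 1)  from 18·(1,0) + (0,1)
…
step 3: (93, 5)  from 2·(37,2) + (19,1)
step 4: (130, 7)  from 1·(93,5) + (37,2)
step 5: (873, 47)  from 6·(130,7) + (93,5)
…
step 8: (3882, 209)  from 1·(2879,155) + (1003,54)
step 9: (6761, 364)  from 1·(3882,209) + (2879,155)
(x₁, y₁) = (6761, 364);  6761² − 345·364² = 1 ✓

6761 364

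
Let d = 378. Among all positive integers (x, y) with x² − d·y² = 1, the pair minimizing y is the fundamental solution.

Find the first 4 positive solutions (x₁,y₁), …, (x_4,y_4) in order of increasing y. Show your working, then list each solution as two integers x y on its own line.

8749 450
153090001 7874100
2678768828749 137781001350
46873096812360001 2410891953748200

[19; 2,3,1,4,1,3,2,38] for √378; ℓ=8 ⇒ convergent index 7
k=0  a_k=19  p_k/q_k = 19/1
…
k=3  a_k=1  p_k/q_k = 175/9
…
k=5  a_k=1  p_k/q_k = 1011/52
k=6  a_k=3  p_k/q_k = 3869/199
k=7  a_k=2  p_k/q_k = 8749/450
(x₁, y₁) = (8749, 450);  8749² − 378·450² = 1 ✓
k=2:  x_2 = 8749·8749+378·450·450 = 153090001,  y_2 = 8749·450+450·8749 = 7874100
k=3:  x_3 = 8749·153090001+378·450·7874100 = 2678768828749,  y_3 = 8749·7874100+450·153090001 = 137781001350
k=4:  x_4 = 8749·2678768828749+378·450·137781001350 = 46873096812360001,  y_4 = 8749·137781001350+450·2678768828749 = 2410891953748200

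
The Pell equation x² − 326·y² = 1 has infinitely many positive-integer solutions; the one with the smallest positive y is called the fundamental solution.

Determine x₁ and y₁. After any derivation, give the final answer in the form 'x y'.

325 18

d=326: √d = [18; 18,36] (ℓ=2, even), read p_1/q_1
step 0: (18, 1)  from 18·(1,0) + (0,1)
step 1: (325, 18)  from 18·(18,1) + (1,0)
→ (325, 18).  Check: 325²=105625, 326·18²=105624, difference 1.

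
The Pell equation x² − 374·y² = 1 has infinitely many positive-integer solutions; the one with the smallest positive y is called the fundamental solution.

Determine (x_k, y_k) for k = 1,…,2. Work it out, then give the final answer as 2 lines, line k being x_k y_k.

[19; 2,1,18,1,2,38] for √374; ℓ=6 ⇒ convergent index 5
k=0  a_k=19  p_k/q_k = 19/1
…
k=3  a_k=18  p_k/q_k = 1083/56
k=4  a_k=1  p_k/q_k = 1141/59
k=5  a_k=2  p_k/q_k = 3365/174
→ (3365, 174).  Check: 3365²=11323225, 374·174²=11323224, difference 1.
(3365+174√374)^2 = 22646449 + 1171020√374

3365 174
22646449 1171020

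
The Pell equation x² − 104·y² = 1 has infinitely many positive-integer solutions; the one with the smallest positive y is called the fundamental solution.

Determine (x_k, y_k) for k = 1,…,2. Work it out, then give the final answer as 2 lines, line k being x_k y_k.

√104 = [10; 5,20, …], period ℓ=2 (even) → k=1
k=0  a_k=10  p_k/q_k = 10/1
k=1  a_k=5  p_k/q_k = 51/5
(x₁, y₁) = (51, 5);  51² − 104·5² = 1 ✓
(x_2, y_2) = (51·51 + 104·5·5, 51·5 + 5·51) = (5201, 510)

51 5
5201 510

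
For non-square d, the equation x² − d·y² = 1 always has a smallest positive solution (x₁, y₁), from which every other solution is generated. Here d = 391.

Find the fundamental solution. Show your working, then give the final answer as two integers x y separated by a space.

7338680 371133

√391 = [19; 1,3,2,2,1,…,3,1,38, …], period ℓ=16 (even) → k=15
i=0: a=19 ⇒ p=19, q=1
…
i=3: a=2 ⇒ p=178, q=9
i=4: a=2 ⇒ p=435, q=22
…
i=6: a=1 ⇒ p=1048, q=53
…
i=9: a=2 ⇒ p=107747, q=5449
…
i=14: a=3 ⇒ p=5678083, q=287153
i=15: a=1 ⇒ p=7338680, q=371133
fundamental: x₁=7338680, y₁=371133  (since 53856224142400 − 391·137739703689 = 1)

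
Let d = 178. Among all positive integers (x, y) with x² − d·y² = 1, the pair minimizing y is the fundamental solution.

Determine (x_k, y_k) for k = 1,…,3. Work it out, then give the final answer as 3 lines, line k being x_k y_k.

√178 = [13; 2,1,12,1,2,26, …], period ℓ=6 (even) → k=5
step 0: (13, 1)  from 13·(1,0) + (0,1)
step 1: (27, 2)  from 2·(13,1) + (1,0)
step 2: (40, 3)  from 1·(27,2) + (13,1)
step 3: (507, 38)  from 12·(40,3) + (27,2)
step 4: (547, 41)  from 1·(507,38) + (40,3)
step 5: (1601, 120)  from 2·(547,41) + (507,38)
→ (1601, 120).  Check: 1601²=2563201, 178·120²=2563200, difference 1.
n=2: (1601,120)∘(1601,120) = (1601·1601+178·120·120, 1601·120+120·1601) = (5126401,384240)
n=3: (5126401,384240)∘(1601,120) = (1601·5126401+178·120·384240, 1601·384240+120·5126401) = (16414734401,1230336360)

1601 120
5126401 384240
16414734401 1230336360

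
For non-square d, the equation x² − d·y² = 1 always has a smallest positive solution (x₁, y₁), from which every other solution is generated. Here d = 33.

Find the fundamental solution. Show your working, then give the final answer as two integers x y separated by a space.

23 4

d=33: √d = [5; 1,2,1,10] (ℓ=4, even), read p_3/q_3
step 0: (5, 1)  from 5·(1,0) + (0,1)
step 1: (6, 1)  from 1·(5,1) + (1,0)
step 2: (17, 3)  from 2·(6,1) + (5,1)
step 3: (23, 4)  from 1·(17,3) + (6,1)
fundamental: x₁=23, y₁=4  (since 529 − 33·16 = 1)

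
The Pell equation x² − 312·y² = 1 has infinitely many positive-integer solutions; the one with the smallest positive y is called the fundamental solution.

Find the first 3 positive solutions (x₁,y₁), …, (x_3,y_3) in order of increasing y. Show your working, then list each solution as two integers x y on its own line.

53 3
5617 318
595349 33705

[17; 1,1,1,34] for √312; ℓ=4 ⇒ convergent index 3
a_0=17:  p_0=17·1+0=17,  q_0=17·0+1=1
a_1=1:  p_1=1·17+1=18,  q_1=1·1+0=1
a_2=1:  p_2=1·18+17=35,  q_2=1·1+1=2
a_3=1:  p_3=1·35+18=53,  q_3=1·2+1=3
(x₁, y₁) = (53, 3);  53² − 312·3² = 1 ✓
(53+3√312)^2 = 5617 + 318√312
(53+3√312)^3 = 595349 + 33705√312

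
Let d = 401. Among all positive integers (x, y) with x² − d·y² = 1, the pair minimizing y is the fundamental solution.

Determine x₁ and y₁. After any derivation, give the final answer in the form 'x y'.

√401 → a₀=20, period (40); ℓ=1 odd so k=1
i=0: a=20 ⇒ p=20, q=1
i=1: a=40 ⇒ p=801, q=40
(x₁, y₁) = (801, 40);  801² − 401·40² = 1 ✓

801 40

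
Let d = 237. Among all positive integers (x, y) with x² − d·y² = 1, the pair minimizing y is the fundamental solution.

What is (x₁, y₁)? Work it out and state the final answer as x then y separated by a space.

228151 14820

[15; 2,1,1,7,10,7,1,1,2,30] for √237; ℓ=10 ⇒ convergent index 9
step 0: (15, 1)  from 15·(1,0) + (0,1)
step 1: (31, 2)  from 2·(15,1) + (1,0)
step 2: (46, 3)  from 1·(31,2) + (15,1)
step 3: (77, 5)  from 1·(46,3) + (31,2)
step 4: (585, 38)  from 7·(77,5) + (46,3)
step 5: (5927, 385)  from 10·(585,38) + (77,5)
step 6: (42074, 2733)  from 7·(5927,385) + (585,38)
step 7: (48001, 3118)  from 1·(42074,2733) + (5927,385)
step 8: (90075, 5851)  from 1·(48001,3118) + (42074,2733)
step 9: (228151, 14820)  from 2·(90075,5851) + (48001,3118)
→ (228151, 14820).  Check: 228151²=52052878801, 237·14820²=52052878800, difference 1.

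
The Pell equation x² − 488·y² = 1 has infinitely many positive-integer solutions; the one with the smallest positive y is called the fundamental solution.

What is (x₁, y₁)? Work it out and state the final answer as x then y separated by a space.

243 11

√488 → a₀=22, period (11,44); ℓ=2 even so k=1
i=0: a=22 ⇒ p=22, q=1
i=1: a=11 ⇒ p=243, q=11
→ (243, 11).  Check: 243²=59049, 488·11²=59048, difference 1.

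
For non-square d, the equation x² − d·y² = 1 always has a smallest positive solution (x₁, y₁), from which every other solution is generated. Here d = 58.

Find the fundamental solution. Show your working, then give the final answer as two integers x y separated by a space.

19603 2574

√58 → a₀=7, period (1,1,1,1,1,1,14); ℓ=7 odd so k=13
a_0=7:  p_0=7·1+0=7,  q_0=7·0+1=1
a_1=1:  p_1=1·7+1=8,  q_1=1·1+0=1
a_2=1:  p_2=1·8+7=15,  q_2=1·1+1=2
a_3=1:  p_3=1·15+8=23,  q_3=1·2+1=3
a_4=1:  p_4=1·23+15=38,  q_4=1·3+2=5
a_5=1:  p_5=1·38+23=61,  q_5=1·5+3=8
…
a_9=1:  p_9=1·1546+1447=2993,  q_9=1·203+190=393
a_10=1:  p_10=1·2993+1546=4539,  q_10=1·393+203=596
a_11=1:  p_11=1·4539+2993=7532,  q_11=1·596+393=989
a_12=1:  p_12=1·7532+4539=12071,  q_12=1·989+596=1585
a_13=1:  p_13=1·12071+7532=19603,  q_13=1·1585+989=2574
→ (19603, 2574).  Check: 19603²=384277609, 58·2574²=384277608, difference 1.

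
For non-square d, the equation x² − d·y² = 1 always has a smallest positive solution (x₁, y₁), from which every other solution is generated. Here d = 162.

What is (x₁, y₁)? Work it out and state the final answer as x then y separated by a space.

[12; 1,2,1,2,12,2,1,2,1,24] for √162; ℓ=10 ⇒ convergent index 9
step 0: (12, 1)  from 12·(1,0) + (0,1)
step 1: (13, 1)  from 1·(12,1) + (1,0)
…
step 8: (14268, 1121)  from 2·(5333,419) + (3602,283)
step 9: (19601, 1540)  from 1·(14268,1121) + (5333,419)
→ (19601, 1540).  Check: 19601²=384199201, 162·1540²=384199200, difference 1.

19601 1540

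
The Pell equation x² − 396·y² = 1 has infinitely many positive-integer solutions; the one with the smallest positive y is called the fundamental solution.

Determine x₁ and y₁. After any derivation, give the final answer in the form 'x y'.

√396 → a₀=19, period (1,8,1,38); ℓ=4 even so k=3
k=0  a_k=19  p_k/q_k = 19/1
…
k=2  a_k=8  p_k/q_k = 179/9
k=3  a_k=1  p_k/q_k = 199/10
→ (199, 10).  Check: 199²=39601, 396·10²=39600, difference 1.

199 10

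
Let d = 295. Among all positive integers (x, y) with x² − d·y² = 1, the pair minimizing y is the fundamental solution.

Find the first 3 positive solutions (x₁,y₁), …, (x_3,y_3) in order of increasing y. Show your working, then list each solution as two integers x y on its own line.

√295 = [17; 5,1,2,3,2,6,2,3,2,1,5,34, …], period ℓ=12 (even) → k=11
k=0  a_k=17  p_k/q_k = 17/1
k=1  a_k=5  p_k/q_k = 86/5
k=2  a_k=1  p_k/q_k = 103/6
…
k=9  a_k=2  p_k/q_k = 247414/14405
k=10  a_k=1  p_k/q_k = 355517/20699
k=11  a_k=5  p_k/q_k = 2024999/117900
(x₁, y₁) = (2024999, 117900);  2024999² − 295·117900² = 1 ✓
(2024999+117900√295)^2 = 8201241900001 + 477494764200√295
(2024999+117900√295)^3 = 33215013292518224999 + 1933852840020353700√295

2024999 117900
8201241900001 477494764200
33215013292518224999 1933852840020353700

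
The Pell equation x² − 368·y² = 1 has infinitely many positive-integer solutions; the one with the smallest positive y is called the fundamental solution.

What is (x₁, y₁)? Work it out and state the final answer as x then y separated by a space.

1151 60

[19; 5,2,5,38] for √368; ℓ=4 ⇒ convergent index 3
a_0=19:  p_0=19·1+0=19,  q_0=19·0+1=1
a_1=5:  p_1=5·19+1=96,  q_1=5·1+0=5
a_2=2:  p_2=2·96+19=211,  q_2=2·5+1=11
a_3=5:  p_3=5·211+96=1151,  q_3=5·11+5=60
→ (1151, 60).  Check: 1151²=1324801, 368·60²=1324800, difference 1.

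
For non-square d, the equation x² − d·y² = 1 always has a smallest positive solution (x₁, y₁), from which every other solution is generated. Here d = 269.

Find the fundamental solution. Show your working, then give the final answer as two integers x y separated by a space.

d=269: √d = [16; 2,2,32] (ℓ=3, odd), read p_5/q_5
i=0: a=16 ⇒ p=16, q=1
…
i=4: a=2 ⇒ p=5396, q=329
i=5: a=2 ⇒ p=13449, q=820
(x₁, y₁) = (13449, 820);  13449² − 269·820² = 1 ✓

13449 820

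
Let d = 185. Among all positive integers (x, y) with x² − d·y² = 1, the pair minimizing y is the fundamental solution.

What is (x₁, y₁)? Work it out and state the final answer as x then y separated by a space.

9249 680

√185 → a₀=13, period (1,1,1,1,26); ℓ=5 odd so k=9
i=0: a=13 ⇒ p=13, q=1
i=1: a=1 ⇒ p=14, q=1
i=2: a=1 ⇒ p=27, q=2
i=3: a=1 ⇒ p=41, q=3
…
i=5: a=26 ⇒ p=1809, q=133
i=6: a=1 ⇒ p=1877, q=138
i=7: a=1 ⇒ p=3686, q=271
i=8: a=1 ⇒ p=5563, q=409
i=9: a=1 ⇒ p=9249, q=680
→ (9249, 680).  Check: 9249²=85544001, 185·680²=85544000, difference 1.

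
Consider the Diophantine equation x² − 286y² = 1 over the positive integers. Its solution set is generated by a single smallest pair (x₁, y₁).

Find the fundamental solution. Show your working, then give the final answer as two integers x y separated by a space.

√286 = [16; 1,10,3,3,2,3,3,10,1,32, …], period ℓ=10 (even) → k=9
k=0  a_k=16  p_k/q_k = 16/1
k=1  a_k=1  p_k/q_k = 17/1
…
k=3  a_k=3  p_k/q_k = 575/34
…
k=8  a_k=10  p_k/q_k = 512132/30283
k=9  a_k=1  p_k/q_k = 561835/33222
→ (561835, 33222).  Check: 561835²=315658567225, 286·33222²=315658567224, difference 1.

561835 33222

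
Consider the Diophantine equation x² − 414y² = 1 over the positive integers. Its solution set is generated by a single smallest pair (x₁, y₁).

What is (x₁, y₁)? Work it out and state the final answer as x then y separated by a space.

24335 1196

√414 = [20; 2,1,7,2,7,1,2,40, …], period ℓ=8 (even) → k=7
k=0  a_k=20  p_k/q_k = 20/1
k=1  a_k=2  p_k/q_k = 41/2
k=2  a_k=1  p_k/q_k = 61/3
k=3  a_k=7  p_k/q_k = 468/23
k=4  a_k=2  p_k/q_k = 997/49
…
k=6  a_k=1  p_k/q_k = 8444/415
k=7  a_k=2  p_k/q_k = 24335/1196
(x₁, y₁) = (24335, 1196);  24335² − 414·1196² = 1 ✓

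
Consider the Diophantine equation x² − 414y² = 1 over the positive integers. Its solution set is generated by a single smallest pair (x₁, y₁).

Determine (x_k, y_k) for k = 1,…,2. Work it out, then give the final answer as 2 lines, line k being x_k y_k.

d=414: √d = [20; 2,1,7,2,7,1,2,40] (ℓ=8, even), read p_7/q_7
k=0  a_k=20  p_k/q_k = 20/1
…
k=3  a_k=7  p_k/q_k = 468/23
…
k=5  a_k=7  p_k/q_k = 7447/366
k=6  a_k=1  p_k/q_k = 8444/415
k=7  a_k=2  p_k/q_k = 24335/1196
(x₁, y₁) = (24335, 1196);  24335² − 414·1196² = 1 ✓
(24335+1196√414)^2 = 1184384449 + 58209320√414

24335 1196
1184384449 58209320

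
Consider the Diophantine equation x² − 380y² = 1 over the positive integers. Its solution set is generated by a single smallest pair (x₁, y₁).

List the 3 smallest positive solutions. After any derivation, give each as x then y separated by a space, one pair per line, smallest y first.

√380 = [19; 2,38, …], period ℓ=2 (even) → k=1
step 0: (19, 1)  from 19·(1,0) + (0,1)
step 1: (39, 2)  from 2·(19,1) + (1,0)
fundamental: x₁=39, y₁=2  (since 1521 − 380·4 = 1)
(39+2√380)^2 = 3041 + 156√380
(39+2√380)^3 = 237159 + 12166√380

39 2
3041 156
237159 12166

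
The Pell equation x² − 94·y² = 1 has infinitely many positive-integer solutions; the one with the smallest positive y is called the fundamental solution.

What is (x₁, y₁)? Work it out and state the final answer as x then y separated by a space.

2143295 221064

√94 = [9; 1,2,3,1,1,…,2,1,18, …], period ℓ=16 (even) → k=15
a_0=9:  p_0=9·1+0=9,  q_0=9·0+1=1
a_1=1:  p_1=1·9+1=10,  q_1=1·1+0=1
…
a_3=3:  p_3=3·29+10=97,  q_3=3·3+1=10
a_4=1:  p_4=1·97+29=126,  q_4=1·10+3=13
…
a_6=5:  p_6=5·223+126=1241,  q_6=5·23+13=128
a_7=1:  p_7=1·1241+223=1464,  q_7=1·128+23=151
a_8=8:  p_8=8·1464+1241=12953,  q_8=8·151+128=1336
a_9=1:  p_9=1·12953+1464=14417,  q_9=1·1336+151=1487
a_10=5:  p_10=5·14417+12953=85038,  q_10=5·1487+1336=8771
…
a_13=3:  p_13=3·184493+99455=652934,  q_13=3·19029+10258=67345
a_14=2:  p_14=2·652934+184493=1490361,  q_14=2·67345+19029=153719
a_15=1:  p_15=1·1490361+652934=2143295,  q_15=1·153719+67345=221064
fundamental: x₁=2143295, y₁=221064  (since 4593713457025 − 94·48869292096 = 1)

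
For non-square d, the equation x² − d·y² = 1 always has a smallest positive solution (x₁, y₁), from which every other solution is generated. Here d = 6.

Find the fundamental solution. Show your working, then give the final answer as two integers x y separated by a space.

5 2

d=6: √d = [2; 2,4] (ℓ=2, even), read p_1/q_1
i=0: a=2 ⇒ p=2, q=1
i=1: a=2 ⇒ p=5, q=2
(x₁, y₁) = (5, 2);  5² − 6·2² = 1 ✓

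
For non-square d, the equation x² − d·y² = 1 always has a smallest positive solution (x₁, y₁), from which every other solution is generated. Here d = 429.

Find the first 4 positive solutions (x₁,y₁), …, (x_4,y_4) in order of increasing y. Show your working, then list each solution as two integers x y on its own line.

d=429: √d = [20; 1,2,2,9,1,12,1,9,2,2,1,40] (ℓ=12, even), read p_11/q_11
k=0  a_k=20  p_k/q_k = 20/1
k=1  a_k=1  p_k/q_k = 21/1
k=2  a_k=2  p_k/q_k = 62/3
…
k=4  a_k=9  p_k/q_k = 1367/66
k=5  a_k=1  p_k/q_k = 1512/73
k=6  a_k=12  p_k/q_k = 19511/942
k=7  a_k=1  p_k/q_k = 21023/1015
k=8  a_k=9  p_k/q_k = 208718/10077
k=9  a_k=2  p_k/q_k = 438459/21169
k=10  a_k=2  p_k/q_k = 1085636/52415
k=11  a_k=1  p_k/q_k = 1524095/73584
(x₁, y₁) = (1524095, 73584);  1524095² − 429·73584² = 1 ✓
n=2: (1524095,73584)∘(1524095,73584) = (1524095·1524095+429·73584·73584, 1524095·73584+73584·1524095) = (4645731138049,224298012960)
n=3: (4645731138049,224298012960)∘(1524095,73584) = (1524095·4645731138049+429·73584·224298012960, 1524095·224298012960+73584·4645731138049) = (14161071197688057215,683702960124468816)
n=4: (14161071197688057215,683702960124468816)∘(1524095,73584) = (1524095·14161071197688057215+429·73584·683702960124468816, 1524095·683702960124468816+73584·14161071197688057215) = (43165635614076113391052801,2084056526021580302230080)

1524095 73584
4645731138049 224298012960
14161071197688057215 683702960124468816
43165635614076113391052801 2084056526021580302230080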